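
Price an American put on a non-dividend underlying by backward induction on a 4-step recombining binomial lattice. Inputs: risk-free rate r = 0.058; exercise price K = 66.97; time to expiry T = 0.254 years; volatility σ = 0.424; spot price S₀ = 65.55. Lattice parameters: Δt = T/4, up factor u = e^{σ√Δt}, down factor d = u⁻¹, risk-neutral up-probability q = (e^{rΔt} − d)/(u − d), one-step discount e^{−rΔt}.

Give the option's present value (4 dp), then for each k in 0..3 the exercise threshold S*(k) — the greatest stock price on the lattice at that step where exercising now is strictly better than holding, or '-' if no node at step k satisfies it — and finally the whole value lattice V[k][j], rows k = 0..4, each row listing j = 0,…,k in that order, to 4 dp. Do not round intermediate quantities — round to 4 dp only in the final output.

price = 5.9077
boundary = - - 52.9381 58.9075
tree:
5.9077
9.2946 2.4348
14.0319 4.4446 0.3658
19.3963 8.0625 0.7208 0.0000
24.2172 14.0319 1.4200 0.0000 0.0000

params: Δt=0.06350 u=1.11276 d=0.89867 q=0.49055 e^(-rΔt)=0.99632
t_4 payoffs: 24.2172 14.0319 1.4200 0.0000 0.0000
t_3: node(3,0) S=47.5737 payoff=19.3963 vs cont=19.1501 → 19.3963 [stop]  node(3,1) S=58.9075 payoff=8.0625 vs cont=7.8163 → 8.0625 [stop]  node(3,2) S=72.9415 payoff=0.0000 vs cont=0.7208 → 0.7208 [wait]  node(3,3) S=90.3189 payoff=0.0000 vs cont=0.0000 → 0.0000 [wait]  ⇒ S*(3)=58.9075
t_2: node(2,0) S=52.9381 payoff=14.0319 vs cont=13.7857 → 14.0319 [stop]  node(2,1) S=65.5500 payoff=1.4200 vs cont=4.4446 → 4.4446 [wait]  node(2,2) S=81.1665 payoff=0.0000 vs cont=0.3658 → 0.3658 [wait]  ⇒ S*(2)=52.9381
t_1: node(1,0) S=58.9075 payoff=8.0625 vs cont=9.2946 → 9.2946 [wait]  node(1,1) S=72.9415 payoff=0.0000 vs cont=2.4348 → 2.4348 [wait]  ⇒ S*(1)=-
t_0: node(0,0) S=65.5500 payoff=1.4200 vs cont=5.9077 → 5.9077 [wait]  ⇒ S*(0)=-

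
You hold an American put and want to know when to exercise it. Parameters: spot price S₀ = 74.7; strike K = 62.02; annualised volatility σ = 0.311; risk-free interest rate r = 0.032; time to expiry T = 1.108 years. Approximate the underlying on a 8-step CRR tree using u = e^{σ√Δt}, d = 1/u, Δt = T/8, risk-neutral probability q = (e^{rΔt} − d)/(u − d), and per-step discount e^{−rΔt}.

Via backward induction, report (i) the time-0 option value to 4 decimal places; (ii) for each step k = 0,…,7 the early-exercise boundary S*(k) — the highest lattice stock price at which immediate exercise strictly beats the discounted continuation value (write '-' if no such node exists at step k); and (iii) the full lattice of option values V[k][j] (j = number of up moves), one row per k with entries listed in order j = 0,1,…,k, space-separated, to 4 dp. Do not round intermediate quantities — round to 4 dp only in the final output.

params: Δt=0.13850 u=1.12270 d=0.89071 q=0.49024 e^(-rΔt)=0.99558
t_8 payoffs: 32.4265 24.7184 15.0026 2.7562 0.0000 0.0000 0.0000 0.0000 0.0000
t_7: node(7,0) S=33.2248 payoff=28.7952 vs cont=28.5209 → 28.7952 [stop]  node(7,1) S=41.8787 payoff=20.1413 vs cont=19.8670 → 20.1413 [stop]  node(7,2) S=52.7867 payoff=9.2333 vs cont=8.9591 → 9.2333 [stop]  node(7,3) S=66.5358 payoff=0.0000 vs cont=1.3988 → 1.3988 [wait]  node(7,4) S=83.8660 payoff=0.0000 vs cont=0.0000 → 0.0000 [wait]  node(7,5) S=105.7102 payoff=0.0000 vs cont=0.0000 → 0.0000 [wait]  node(7,6) S=133.2441 payoff=0.0000 vs cont=0.0000 → 0.0000 [wait]  node(7,7) S=167.9495 payoff=0.0000 vs cont=0.0000 → 0.0000 [wait]  ⇒ S*(7)=52.7867
t_6: node(6,0) S=37.3016 payoff=24.7184 vs cont=24.4441 → 24.7184 [stop]  node(6,1) S=47.0174 payoff=15.0026 vs cont=14.7283 → 15.0026 [stop]  node(6,2) S=59.2638 payoff=2.7562 vs cont=5.3686 → 5.3686 [wait]  node(6,3) S=74.7000 payoff=0.0000 vs cont=0.7099 → 0.7099 [wait]  node(6,4) S=94.1568 payoff=0.0000 vs cont=0.0000 → 0.0000 [wait]  node(6,5) S=118.6813 payoff=0.0000 vs cont=0.0000 → 0.0000 [wait]  node(6,6) S=149.5937 payoff=0.0000 vs cont=0.0000 → 0.0000 [wait]  ⇒ S*(6)=47.0174
t_5: node(5,0) S=41.8787 payoff=20.1413 vs cont=19.8670 → 20.1413 [stop]  node(5,1) S=52.7867 payoff=9.2333 vs cont=10.2341 → 10.2341 [wait]  node(5,2) S=66.5358 payoff=0.0000 vs cont=3.0711 → 3.0711 [wait]  node(5,3) S=83.8660 payoff=0.0000 vs cont=0.3603 → 0.3603 [wait]  node(5,4) S=105.7102 payoff=0.0000 vs cont=0.0000 → 0.0000 [wait]  node(5,5) S=133.2441 payoff=0.0000 vs cont=0.0000 → 0.0000 [wait]  ⇒ S*(5)=41.8787
t_4: node(4,0) S=47.0174 payoff=15.0026 vs cont=15.2168 → 15.2168 [wait]  node(4,1) S=59.2638 payoff=2.7562 vs cont=6.6928 → 6.6928 [wait]  node(4,2) S=74.7000 payoff=0.0000 vs cont=1.7344 → 1.7344 [wait]  node(4,3) S=94.1568 payoff=0.0000 vs cont=0.1828 → 0.1828 [wait]  node(4,4) S=118.6813 payoff=0.0000 vs cont=0.0000 → 0.0000 [wait]  ⇒ S*(4)=-
t_3: node(3,0) S=52.7867 payoff=9.2333 vs cont=10.9891 → 10.9891 [wait]  node(3,1) S=66.5358 payoff=0.0000 vs cont=4.2431 → 4.2431 [wait]  node(3,2) S=83.8660 payoff=0.0000 vs cont=0.9695 → 0.9695 [wait]  node(3,3) S=105.7102 payoff=0.0000 vs cont=0.0928 → 0.0928 [wait]  ⇒ S*(3)=-
t_2: node(2,0) S=59.2638 payoff=2.7562 vs cont=7.6480 → 7.6480 [wait]  node(2,1) S=74.7000 payoff=0.0000 vs cont=2.6266 → 2.6266 [wait]  node(2,2) S=94.1568 payoff=0.0000 vs cont=0.5373 → 0.5373 [wait]  ⇒ S*(2)=-
t_1: node(1,0) S=66.5358 payoff=0.0000 vs cont=5.1633 → 5.1633 [wait]  node(1,1) S=83.8660 payoff=0.0000 vs cont=1.5952 → 1.5952 [wait]  ⇒ S*(1)=-
t_0: node(0,0) S=74.7000 payoff=0.0000 vs cont=3.3990 → 3.3990 [wait]  ⇒ S*(0)=-

price = 3.3990
boundary = - - - - - 41.8787 47.0174 52.7867
tree:
3.3990
5.1633 1.5952
7.6480 2.6266 0.5373
10.9891 4.2431 0.9695 0.0928
15.2168 6.6928 1.7344 0.1828 0.0000
20.1413 10.2341 3.0711 0.3603 0.0000 0.0000
24.7184 15.0026 5.3686 0.7099 0.0000 0.0000 0.0000
28.7952 20.1413 9.2333 1.3988 0.0000 0.0000 0.0000 0.0000
32.4265 24.7184 15.0026 2.7562 0.0000 0.0000 0.0000 0.0000 0.0000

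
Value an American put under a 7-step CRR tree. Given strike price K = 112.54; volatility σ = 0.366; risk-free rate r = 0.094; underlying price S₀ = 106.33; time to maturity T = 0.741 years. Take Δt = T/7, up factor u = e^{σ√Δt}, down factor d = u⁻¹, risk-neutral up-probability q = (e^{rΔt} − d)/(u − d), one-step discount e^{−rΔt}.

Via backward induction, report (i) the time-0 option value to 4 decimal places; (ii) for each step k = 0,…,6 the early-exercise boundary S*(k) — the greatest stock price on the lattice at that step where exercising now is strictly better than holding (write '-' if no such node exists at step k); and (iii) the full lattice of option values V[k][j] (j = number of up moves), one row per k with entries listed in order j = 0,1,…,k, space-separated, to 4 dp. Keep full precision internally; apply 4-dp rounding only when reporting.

params: Δt=0.10586 u=1.12646 d=0.88774 q=0.51216 e^(-rΔt)=0.99010
t_7 payoffs: 66.3399 53.9160 38.1512 18.1470 0.0000 0.0000 0.0000 0.0000
t_6: node(6,0) S=52.0427 payoff=60.4973 vs cont=59.3831 → 60.4973 [stop]  node(6,1) S=66.0376 payoff=46.5024 vs cont=45.3881 → 46.5024 [stop]  node(6,2) S=83.7961 payoff=28.7439 vs cont=27.6296 → 28.7439 [stop]  node(6,3) S=106.3300 payoff=6.2100 vs cont=8.7653 → 8.7653 [wait]  node(6,4) S=134.9236 payoff=0.0000 vs cont=0.0000 → 0.0000 [wait]  node(6,5) S=171.2064 payoff=0.0000 vs cont=0.0000 → 0.0000 [wait]  node(6,6) S=217.2462 payoff=0.0000 vs cont=0.0000 → 0.0000 [wait]  ⇒ S*(6)=83.7961
t_5: node(5,0) S=58.6240 payoff=53.9160 vs cont=52.8017 → 53.9160 [stop]  node(5,1) S=74.3888 payoff=38.1512 vs cont=37.0369 → 38.1512 [stop]  node(5,2) S=94.3930 payoff=18.1470 vs cont=18.3285 → 18.3285 [wait]  node(5,3) S=119.7766 payoff=0.0000 vs cont=4.2338 → 4.2338 [wait]  node(5,4) S=151.9861 payoff=0.0000 vs cont=0.0000 → 0.0000 [wait]  node(5,5) S=192.8573 payoff=0.0000 vs cont=0.0000 → 0.0000 [wait]  ⇒ S*(5)=74.3888
t_4: node(4,0) S=66.0376 payoff=46.5024 vs cont=45.3881 → 46.5024 [stop]  node(4,1) S=83.7961 payoff=28.7439 vs cont=27.7217 → 28.7439 [stop]  node(4,2) S=106.3300 payoff=6.2100 vs cont=10.9998 → 10.9998 [wait]  node(4,3) S=134.9236 payoff=0.0000 vs cont=2.0450 → 2.0450 [wait]  node(4,4) S=171.2064 payoff=0.0000 vs cont=0.0000 → 0.0000 [wait]  ⇒ S*(4)=83.7961
t_3: node(3,0) S=74.3888 payoff=38.1512 vs cont=37.0369 → 38.1512 [stop]  node(3,1) S=94.3930 payoff=18.1470 vs cont=19.4615 → 19.4615 [wait]  node(3,2) S=119.7766 payoff=0.0000 vs cont=6.3500 → 6.3500 [wait]  node(3,3) S=151.9861 payoff=0.0000 vs cont=0.9877 → 0.9877 [wait]  ⇒ S*(3)=74.3888
t_2: node(2,0) S=83.7961 payoff=28.7439 vs cont=28.2962 → 28.7439 [stop]  node(2,1) S=106.3300 payoff=6.2100 vs cont=12.6202 → 12.6202 [wait]  node(2,2) S=134.9236 payoff=0.0000 vs cont=3.5680 → 3.5680 [wait]  ⇒ S*(2)=83.7961
t_1: node(1,0) S=94.3930 payoff=18.1470 vs cont=20.2832 → 20.2832 [wait]  node(1,1) S=119.7766 payoff=0.0000 vs cont=7.9050 → 7.9050 [wait]  ⇒ S*(1)=-
t_0: node(0,0) S=106.3300 payoff=6.2100 vs cont=13.8056 → 13.8056 [wait]  ⇒ S*(0)=-

price = 13.8056
boundary = - - 83.7961 74.3888 83.7961 74.3888 83.7961
tree:
13.8056
20.2832 7.9050
28.7439 12.6202 3.5680
38.1512 19.4615 6.3500 0.9877
46.5024 28.7439 10.9998 2.0450 0.0000
53.9160 38.1512 18.3285 4.2338 0.0000 0.0000
60.4973 46.5024 28.7439 8.7653 0.0000 0.0000 0.0000
66.3399 53.9160 38.1512 18.1470 0.0000 0.0000 0.0000 0.0000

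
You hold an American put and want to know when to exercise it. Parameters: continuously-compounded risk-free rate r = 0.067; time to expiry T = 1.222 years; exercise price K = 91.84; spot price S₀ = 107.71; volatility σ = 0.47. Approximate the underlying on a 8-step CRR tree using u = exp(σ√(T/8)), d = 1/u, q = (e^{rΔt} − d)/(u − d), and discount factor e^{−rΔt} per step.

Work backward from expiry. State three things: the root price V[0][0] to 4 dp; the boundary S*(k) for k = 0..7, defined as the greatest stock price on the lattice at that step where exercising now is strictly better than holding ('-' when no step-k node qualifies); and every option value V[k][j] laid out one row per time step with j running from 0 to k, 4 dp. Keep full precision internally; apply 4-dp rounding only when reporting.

Δt=0.15275  u=1.20164  d=0.83219  q=0.48205  discount=0.98982
step 8 (expiry): payoffs max(K−S,0) = 67.0631 56.0634 40.1803 17.2460 0.0000 0.0000 0.0000 0.0000 0.0000
step 7: (k=7,j=0): S=29.7731, (K−S)⁺=62.0669, hold=61.1318 ⇒ V=62.0669 exercise | (k=7,j=1): S=42.9908, (K−S)⁺=48.8492, hold=47.9141 ⇒ V=48.8492 exercise | (k=7,j=2): S=62.0766, (K−S)⁺=29.7634, hold=28.8283 ⇒ V=29.7634 exercise | (k=7,j=3): S=89.6355, (K−S)⁺=2.2045, hold=8.8416 ⇒ V=8.8416 continue | (k=7,j=4): S=129.4292, (K−S)⁺=0.0000, hold=0.0000 ⇒ V=0.0000 continue | (k=7,j=5): S=186.8892, (K−S)⁺=0.0000, hold=0.0000 ⇒ V=0.0000 continue | (k=7,j=6): S=269.8588, (K−S)⁺=0.0000, hold=0.0000 ⇒ V=0.0000 continue | (k=7,j=7): S=389.6626, (K−S)⁺=0.0000, hold=0.0000 ⇒ V=0.0000 continue  boundary S*=62.0766
step 6: (k=6,j=0): S=35.7766, (K−S)⁺=56.0634, hold=55.1282 ⇒ V=56.0634 exercise | (k=6,j=1): S=51.6597, (K−S)⁺=40.1803, hold=39.2452 ⇒ V=40.1803 exercise | (k=6,j=2): S=74.5940, (K−S)⁺=17.2460, hold=19.4777 ⇒ V=19.4777 continue | (k=6,j=3): S=107.7100, (K−S)⁺=0.0000, hold=4.5329 ⇒ V=4.5329 continue | (k=6,j=4): S=155.5279, (K−S)⁺=0.0000, hold=0.0000 ⇒ V=0.0000 continue | (k=6,j=5): S=224.5745, (K−S)⁺=0.0000, hold=0.0000 ⇒ V=0.0000 continue | (k=6,j=6): S=324.2744, (K−S)⁺=0.0000, hold=0.0000 ⇒ V=0.0000 continue  boundary S*=51.6597
step 5: (k=5,j=0): S=42.9908, (K−S)⁺=48.8492, hold=47.9141 ⇒ V=48.8492 exercise | (k=5,j=1): S=62.0766, (K−S)⁺=29.7634, hold=29.8931 ⇒ V=29.8931 continue | (k=5,j=2): S=89.6355, (K−S)⁺=2.2045, hold=12.1486 ⇒ V=12.1486 continue | (k=5,j=3): S=129.4292, (K−S)⁺=0.0000, hold=2.3239 ⇒ V=2.3239 continue | (k=5,j=4): S=186.8892, (K−S)⁺=0.0000, hold=0.0000 ⇒ V=0.0000 continue | (k=5,j=5): S=269.8588, (K−S)⁺=0.0000, hold=0.0000 ⇒ V=0.0000 continue  boundary S*=42.9908
step 4: (k=4,j=0): S=51.6597, (K−S)⁺=40.1803, hold=39.3071 ⇒ V=40.1803 exercise | (k=4,j=1): S=74.5940, (K−S)⁺=17.2460, hold=21.1221 ⇒ V=21.1221 continue | (k=4,j=2): S=107.7100, (K−S)⁺=0.0000, hold=7.3371 ⇒ V=7.3371 continue | (k=4,j=3): S=155.5279, (K−S)⁺=0.0000, hold=1.1914 ⇒ V=1.1914 continue | (k=4,j=4): S=224.5745, (K−S)⁺=0.0000, hold=0.0000 ⇒ V=0.0000 continue  boundary S*=51.6597
step 3: (k=3,j=0): S=62.0766, (K−S)⁺=29.7634, hold=30.6778 ⇒ V=30.6778 continue | (k=3,j=1): S=89.6355, (K−S)⁺=2.2045, hold=14.3297 ⇒ V=14.3297 continue | (k=3,j=2): S=129.4292, (K−S)⁺=0.0000, hold=4.3301 ⇒ V=4.3301 continue | (k=3,j=3): S=186.8892, (K−S)⁺=0.0000, hold=0.6108 ⇒ V=0.6108 continue  boundary S*=-
step 2: (k=2,j=0): S=74.5940, (K−S)⁺=17.2460, hold=22.5651 ⇒ V=22.5651 continue | (k=2,j=1): S=107.7100, (K−S)⁺=0.0000, hold=9.4125 ⇒ V=9.4125 continue | (k=2,j=2): S=155.5279, (K−S)⁺=0.0000, hold=2.5114 ⇒ V=2.5114 continue  boundary S*=-
step 1: (k=1,j=0): S=89.6355, (K−S)⁺=2.2045, hold=16.0597 ⇒ V=16.0597 continue | (k=1,j=1): S=129.4292, (K−S)⁺=0.0000, hold=6.0239 ⇒ V=6.0239 continue  boundary S*=-
step 0: (k=0,j=0): S=107.7100, (K−S)⁺=0.0000, hold=11.1077 ⇒ V=11.1077 continue  boundary S*=-

price = 11.1077
boundary = - - - - 51.6597 42.9908 51.6597 62.0766
tree:
11.1077
16.0597 6.0239
22.5651 9.4125 2.5114
30.6778 14.3297 4.3301 0.6108
40.1803 21.1221 7.3371 1.1914 0.0000
48.8492 29.8931 12.1486 2.3239 0.0000 0.0000
56.0634 40.1803 19.4777 4.5329 0.0000 0.0000 0.0000
62.0669 48.8492 29.7634 8.8416 0.0000 0.0000 0.0000 0.0000
67.0631 56.0634 40.1803 17.2460 0.0000 0.0000 0.0000 0.0000 0.0000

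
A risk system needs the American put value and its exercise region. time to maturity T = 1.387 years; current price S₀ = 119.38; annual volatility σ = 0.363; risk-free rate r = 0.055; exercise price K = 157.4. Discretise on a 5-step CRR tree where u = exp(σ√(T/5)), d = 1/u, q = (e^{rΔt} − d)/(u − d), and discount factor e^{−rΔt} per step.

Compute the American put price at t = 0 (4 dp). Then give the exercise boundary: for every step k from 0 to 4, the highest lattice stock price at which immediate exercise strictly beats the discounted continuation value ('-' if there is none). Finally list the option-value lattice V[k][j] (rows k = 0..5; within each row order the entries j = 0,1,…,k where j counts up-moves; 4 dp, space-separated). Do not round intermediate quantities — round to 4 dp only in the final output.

Δt=0.27740, u=1.21069, d=0.82598, q=0.49231, disc=e^(-rΔt)=0.98486
k=5 terminal: V=max(K-S,0) → 111.5042 90.1277 58.7948 12.8682 0.0000 0.0000
k=4: j=0 S=55.5654 intr=101.8346 cont=99.4514 V=101.8346[EX]; j=1 S=81.4457 intr=75.9543 cont=73.5711 V=75.9543[EX]; j=2 S=119.3800 intr=38.0200 cont=35.6368 V=38.0200[EX]; j=3 S=174.9827 intr=0.0000 cont=6.4341 V=6.4341[hold]; j=4 S=256.4830 intr=0.0000 cont=0.0000 V=0.0000[hold]  S*(4)=119.3800
k=3: j=0 S=67.2723 intr=90.1277 cont=87.7445 V=90.1277[EX]; j=1 S=98.6052 intr=58.7948 cont=56.4116 V=58.7948[EX]; j=2 S=144.5318 intr=12.8682 cont=22.1297 V=22.1297[hold]; j=3 S=211.8492 intr=0.0000 cont=3.2171 V=3.2171[hold]  S*(3)=98.6052
k=2: j=0 S=81.4457 intr=75.9543 cont=73.5711 V=75.9543[EX]; j=1 S=119.3800 intr=38.0200 cont=40.1273 V=40.1273[hold]; j=2 S=174.9827 intr=0.0000 cont=12.6247 V=12.6247[hold]  S*(2)=81.4457
k=1: j=0 S=98.6052 intr=58.7948 cont=57.4333 V=58.7948[EX]; j=1 S=144.5318 intr=12.8682 cont=26.1849 V=26.1849[hold]  S*(1)=98.6052
k=0: j=0 S=119.3800 intr=38.0200 cont=42.0935 V=42.0935[hold]  S*(0)=-

price = 42.0935
boundary = - 98.6052 81.4457 98.6052 119.3800
tree:
42.0935
58.7948 26.1849
75.9543 40.1273 12.6247
90.1277 58.7948 22.1297 3.2171
101.8346 75.9543 38.0200 6.4341 0.0000
111.5042 90.1277 58.7948 12.8682 0.0000 0.0000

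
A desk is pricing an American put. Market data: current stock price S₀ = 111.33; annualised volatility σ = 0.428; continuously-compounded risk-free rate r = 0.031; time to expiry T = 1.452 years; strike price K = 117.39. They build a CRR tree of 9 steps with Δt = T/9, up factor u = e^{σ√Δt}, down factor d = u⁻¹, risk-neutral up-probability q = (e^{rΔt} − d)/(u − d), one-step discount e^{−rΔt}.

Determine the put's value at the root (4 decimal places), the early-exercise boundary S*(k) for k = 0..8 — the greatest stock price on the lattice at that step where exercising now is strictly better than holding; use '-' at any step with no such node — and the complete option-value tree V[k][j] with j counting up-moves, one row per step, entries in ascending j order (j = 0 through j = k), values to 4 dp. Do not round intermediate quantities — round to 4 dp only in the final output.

params: Δt=0.16133 u=1.18757 d=0.84205 q=0.47164 e^(-rΔt)=0.99501
t_9 payoffs: 93.6943 83.9713 70.2586 50.9192 23.6442 0.0000 0.0000 0.0000 0.0000 0.0000
t_8: node(8,0) S=28.1403 payoff=89.2497 vs cont=88.6640 → 89.2497 [stop]  node(8,1) S=39.6872 payoff=77.7028 vs cont=77.1172 → 77.7028 [stop]  node(8,2) S=55.9720 payoff=61.4180 vs cont=60.8324 → 61.4180 [stop]  node(8,3) S=78.9390 payoff=38.4510 vs cont=37.8654 → 38.4510 [stop]  node(8,4) S=111.3300 payoff=6.0600 vs cont=12.4304 → 12.4304 [wait]  node(8,5) S=157.0120 payoff=0.0000 vs cont=0.0000 → 0.0000 [wait]  node(8,6) S=221.4388 payoff=0.0000 vs cont=0.0000 → 0.0000 [wait]  node(8,7) S=312.3018 payoff=0.0000 vs cont=0.0000 → 0.0000 [wait]  node(8,8) S=440.4485 payoff=0.0000 vs cont=0.0000 → 0.0000 [wait]  ⇒ S*(8)=78.9390
t_7: node(7,0) S=33.4187 payoff=83.9713 vs cont=83.3857 → 83.9713 [stop]  node(7,1) S=47.1314 payoff=70.2586 vs cont=69.6730 → 70.2586 [stop]  node(7,2) S=66.4708 payoff=50.9192 vs cont=50.3335 → 50.9192 [stop]  node(7,3) S=93.7458 payoff=23.6442 vs cont=26.0481 → 26.0481 [wait]  node(7,4) S=132.2125 payoff=0.0000 vs cont=6.5350 → 6.5350 [wait]  node(7,5) S=186.4633 payoff=0.0000 vs cont=0.0000 → 0.0000 [wait]  node(7,6) S=262.9748 payoff=0.0000 vs cont=0.0000 → 0.0000 [wait]  node(7,7) S=370.8812 payoff=0.0000 vs cont=0.0000 → 0.0000 [wait]  ⇒ S*(7)=66.4708
t_6: node(6,0) S=39.6872 payoff=77.7028 vs cont=77.1172 → 77.7028 [stop]  node(6,1) S=55.9720 payoff=61.4180 vs cont=60.8324 → 61.4180 [stop]  node(6,2) S=78.9390 payoff=38.4510 vs cont=38.9935 → 38.9935 [wait]  node(6,3) S=111.3300 payoff=6.0600 vs cont=16.7609 → 16.7609 [wait]  node(6,4) S=157.0120 payoff=0.0000 vs cont=3.4356 → 3.4356 [wait]  node(6,5) S=221.4388 payoff=0.0000 vs cont=0.0000 → 0.0000 [wait]  node(6,6) S=312.3018 payoff=0.0000 vs cont=0.0000 → 0.0000 [wait]  ⇒ S*(6)=55.9720
t_5: node(5,0) S=47.1314 payoff=70.2586 vs cont=69.6730 → 70.2586 [stop]  node(5,1) S=66.4708 payoff=50.9192 vs cont=50.5881 → 50.9192 [stop]  node(5,2) S=93.7458 payoff=23.6442 vs cont=28.3655 → 28.3655 [wait]  node(5,3) S=132.2125 payoff=0.0000 vs cont=10.4239 → 10.4239 [wait]  node(5,4) S=186.4633 payoff=0.0000 vs cont=1.8062 → 1.8062 [wait]  node(5,5) S=262.9748 payoff=0.0000 vs cont=0.0000 → 0.0000 [wait]  ⇒ S*(5)=66.4708
t_4: node(4,0) S=55.9720 payoff=61.4180 vs cont=60.8324 → 61.4180 [stop]  node(4,1) S=78.9390 payoff=38.4510 vs cont=40.0810 → 40.0810 [wait]  node(4,2) S=111.3300 payoff=6.0600 vs cont=19.8043 → 19.8043 [wait]  node(4,3) S=157.0120 payoff=0.0000 vs cont=6.3277 → 6.3277 [wait]  node(4,4) S=221.4388 payoff=0.0000 vs cont=0.9496 → 0.9496 [wait]  ⇒ S*(4)=55.9720
t_3: node(3,0) S=66.4708 payoff=50.9192 vs cont=51.0985 → 51.0985 [wait]  node(3,1) S=93.7458 payoff=23.6442 vs cont=30.3655 → 30.3655 [wait]  node(3,2) S=132.2125 payoff=0.0000 vs cont=13.3811 → 13.3811 [wait]  node(3,3) S=186.4633 payoff=0.0000 vs cont=3.7723 → 3.7723 [wait]  ⇒ S*(3)=-
t_2: node(2,0) S=78.9390 payoff=38.4510 vs cont=41.1139 → 41.1139 [wait]  node(2,1) S=111.3300 payoff=6.0600 vs cont=22.2435 → 22.2435 [wait]  node(2,2) S=157.0120 payoff=0.0000 vs cont=8.8051 → 8.8051 [wait]  ⇒ S*(2)=-
t_1: node(1,0) S=93.7458 payoff=23.6442 vs cont=32.0531 → 32.0531 [wait]  node(1,1) S=132.2125 payoff=0.0000 vs cont=15.8260 → 15.8260 [wait]  ⇒ S*(1)=-
t_0: node(0,0) S=111.3300 payoff=6.0600 vs cont=24.2781 → 24.2781 [wait]  ⇒ S*(0)=-

price = 24.2781
boundary = - - - - 55.9720 66.4708 55.9720 66.4708 78.9390
tree:
24.2781
32.0531 15.8260
41.1139 22.2435 8.8051
51.0985 30.3655 13.3811 3.7723
61.4180 40.0810 19.8043 6.3277 0.9496
70.2586 50.9192 28.3655 10.4239 1.8062 0.0000
77.7028 61.4180 38.9935 16.7609 3.4356 0.0000 0.0000
83.9713 70.2586 50.9192 26.0481 6.5350 0.0000 0.0000 0.0000
89.2497 77.7028 61.4180 38.4510 12.4304 0.0000 0.0000 0.0000 0.0000
93.6943 83.9713 70.2586 50.9192 23.6442 0.0000 0.0000 0.0000 0.0000 0.0000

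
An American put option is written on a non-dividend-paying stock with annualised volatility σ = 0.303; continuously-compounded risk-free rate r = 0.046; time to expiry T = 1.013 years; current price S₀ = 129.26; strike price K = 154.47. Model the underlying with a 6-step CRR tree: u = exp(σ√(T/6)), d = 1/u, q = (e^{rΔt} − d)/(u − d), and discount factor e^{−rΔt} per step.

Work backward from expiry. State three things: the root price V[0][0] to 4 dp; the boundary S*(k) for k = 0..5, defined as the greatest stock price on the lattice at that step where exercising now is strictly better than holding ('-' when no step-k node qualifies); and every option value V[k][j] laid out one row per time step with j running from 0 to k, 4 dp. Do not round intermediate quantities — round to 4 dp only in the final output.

Δt=0.16883  u=1.13258  d=0.88294  q=0.50015  discount=0.99226
step 6 (expiry): payoffs max(K−S,0) = 93.2287 75.9131 53.7016 25.2100 0.0000 0.0000 0.0000
step 5: (k=5,j=0): S=69.3608, (K−S)⁺=85.1092, hold=83.9141 ⇒ V=85.1092 exercise | (k=5,j=1): S=88.9722, (K−S)⁺=65.4978, hold=64.3028 ⇒ V=65.4978 exercise | (k=5,j=2): S=114.1285, (K−S)⁺=40.3415, hold=39.1465 ⇒ V=40.3415 exercise | (k=5,j=3): S=146.3977, (K−S)⁺=8.0723, hold=12.5038 ⇒ V=12.5038 continue | (k=5,j=4): S=187.7907, (K−S)⁺=0.0000, hold=0.0000 ⇒ V=0.0000 continue | (k=5,j=5): S=240.8873, (K−S)⁺=0.0000, hold=0.0000 ⇒ V=0.0000 continue  boundary S*=114.1285
step 4: (k=4,j=0): S=78.5569, (K−S)⁺=75.9131, hold=74.7181 ⇒ V=75.9131 exercise | (k=4,j=1): S=100.7684, (K−S)⁺=53.7016, hold=52.5066 ⇒ V=53.7016 exercise | (k=4,j=2): S=129.2600, (K−S)⁺=25.2100, hold=26.2142 ⇒ V=26.2142 continue | (k=4,j=3): S=165.8075, (K−S)⁺=0.0000, hold=6.2017 ⇒ V=6.2017 continue | (k=4,j=4): S=212.6885, (K−S)⁺=0.0000, hold=0.0000 ⇒ V=0.0000 continue  boundary S*=100.7684
step 3: (k=3,j=0): S=88.9722, (K−S)⁺=65.4978, hold=64.3028 ⇒ V=65.4978 exercise | (k=3,j=1): S=114.1285, (K−S)⁺=40.3415, hold=39.6448 ⇒ V=40.3415 exercise | (k=3,j=2): S=146.3977, (K−S)⁺=8.0723, hold=16.0797 ⇒ V=16.0797 continue | (k=3,j=3): S=187.7907, (K−S)⁺=0.0000, hold=3.0760 ⇒ V=3.0760 continue  boundary S*=114.1285
step 2: (k=2,j=0): S=100.7684, (K−S)⁺=53.7016, hold=52.5066 ⇒ V=53.7016 exercise | (k=2,j=1): S=129.2600, (K−S)⁺=25.2100, hold=27.9888 ⇒ V=27.9888 continue | (k=2,j=2): S=165.8075, (K−S)⁺=0.0000, hold=9.5019 ⇒ V=9.5019 continue  boundary S*=100.7684
step 1: (k=1,j=0): S=114.1285, (K−S)⁺=40.3415, hold=40.5255 ⇒ V=40.5255 continue | (k=1,j=1): S=146.3977, (K−S)⁺=8.0723, hold=18.5977 ⇒ V=18.5977 continue  boundary S*=-
step 0: (k=0,j=0): S=129.2600, (K−S)⁺=25.2100, hold=29.3297 ⇒ V=29.3297 continue  boundary S*=-

price = 29.3297
boundary = - - 100.7684 114.1285 100.7684 114.1285
tree:
29.3297
40.5255 18.5977
53.7016 27.9888 9.5019
65.4978 40.3415 16.0797 3.0760
75.9131 53.7016 26.2142 6.2017 0.0000
85.1092 65.4978 40.3415 12.5038 0.0000 0.0000
93.2287 75.9131 53.7016 25.2100 0.0000 0.0000 0.0000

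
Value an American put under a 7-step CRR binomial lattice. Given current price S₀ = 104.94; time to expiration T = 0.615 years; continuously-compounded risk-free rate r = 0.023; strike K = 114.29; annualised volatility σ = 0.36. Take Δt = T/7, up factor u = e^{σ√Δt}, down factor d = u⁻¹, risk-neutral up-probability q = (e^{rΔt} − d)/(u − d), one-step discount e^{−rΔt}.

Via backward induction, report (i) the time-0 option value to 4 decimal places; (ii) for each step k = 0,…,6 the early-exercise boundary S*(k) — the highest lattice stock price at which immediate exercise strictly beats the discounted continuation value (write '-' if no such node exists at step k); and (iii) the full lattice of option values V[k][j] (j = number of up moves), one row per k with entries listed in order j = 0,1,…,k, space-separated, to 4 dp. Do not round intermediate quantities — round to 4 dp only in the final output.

price = 16.5606
boundary = - - - 76.1930 84.7729 76.1930 84.7729
tree:
16.5606
22.7045 10.0486
30.0205 14.9627 4.8267
38.0970 21.4946 8.0283 1.4174
45.8086 29.5171 12.9907 2.7461 0.0000
52.7396 38.0970 20.2019 5.3204 0.0000 0.0000
58.9692 45.8086 29.5171 10.3080 0.0000 0.0000 0.0000
64.5682 52.7396 38.0970 19.9710 0.0000 0.0000 0.0000 0.0000

Δt=0.08786, u=1.11261, d=0.89879, q=0.48281, disc=e^(-rΔt)=0.99798
k=7 terminal: V=max(K-S,0) → 64.5682 52.7396 38.0970 19.9710 0.0000 0.0000 0.0000 0.0000
k=6: j=0 S=55.3208 intr=58.9692 cont=58.7385 V=58.9692[EX]; j=1 S=68.4814 intr=45.8086 cont=45.5779 V=45.8086[EX]; j=2 S=84.7729 intr=29.5171 cont=29.2864 V=29.5171[EX]; j=3 S=104.9400 intr=9.3500 cont=10.3080 V=10.3080[hold]; j=4 S=129.9048 intr=0.0000 cont=0.0000 V=0.0000[hold]; j=5 S=160.8086 intr=0.0000 cont=0.0000 V=0.0000[hold]; j=6 S=199.0643 intr=0.0000 cont=0.0000 V=0.0000[hold]  S*(6)=84.7729
k=5: j=0 S=61.5504 intr=52.7396 cont=52.5089 V=52.7396[EX]; j=1 S=76.1930 intr=38.0970 cont=37.8663 V=38.0970[EX]; j=2 S=94.3190 intr=19.9710 cont=20.2019 V=20.2019[hold]; j=3 S=116.7571 intr=0.0000 cont=5.3204 V=5.3204[hold]; j=4 S=144.5331 intr=0.0000 cont=0.0000 V=0.0000[hold]; j=5 S=178.9169 intr=0.0000 cont=0.0000 V=0.0000[hold]  S*(5)=76.1930
k=4: j=0 S=68.4814 intr=45.8086 cont=45.5779 V=45.8086[EX]; j=1 S=84.7729 intr=29.5171 cont=29.3977 V=29.5171[EX]; j=2 S=104.9400 intr=9.3500 cont=12.9907 V=12.9907[hold]; j=3 S=129.9048 intr=0.0000 cont=2.7461 V=2.7461[hold]; j=4 S=160.8086 intr=0.0000 cont=0.0000 V=0.0000[hold]  S*(4)=84.7729
k=3: j=0 S=76.1930 intr=38.0970 cont=37.8663 V=38.0970[EX]; j=1 S=94.3190 intr=19.9710 cont=21.4946 V=21.4946[hold]; j=2 S=116.7571 intr=0.0000 cont=8.0283 V=8.0283[hold]; j=3 S=144.5331 intr=0.0000 cont=1.4174 V=1.4174[hold]  S*(3)=76.1930
k=2: j=0 S=84.7729 intr=29.5171 cont=30.0205 V=30.0205[hold]; j=1 S=104.9400 intr=9.3500 cont=14.9627 V=14.9627[hold]; j=2 S=129.9048 intr=0.0000 cont=4.8267 V=4.8267[hold]  S*(2)=-
k=1: j=0 S=94.3190 intr=19.9710 cont=22.7045 V=22.7045[hold]; j=1 S=116.7571 intr=0.0000 cont=10.0486 V=10.0486[hold]  S*(1)=-
k=0: j=0 S=104.9400 intr=9.3500 cont=16.5606 V=16.5606[hold]  S*(0)=-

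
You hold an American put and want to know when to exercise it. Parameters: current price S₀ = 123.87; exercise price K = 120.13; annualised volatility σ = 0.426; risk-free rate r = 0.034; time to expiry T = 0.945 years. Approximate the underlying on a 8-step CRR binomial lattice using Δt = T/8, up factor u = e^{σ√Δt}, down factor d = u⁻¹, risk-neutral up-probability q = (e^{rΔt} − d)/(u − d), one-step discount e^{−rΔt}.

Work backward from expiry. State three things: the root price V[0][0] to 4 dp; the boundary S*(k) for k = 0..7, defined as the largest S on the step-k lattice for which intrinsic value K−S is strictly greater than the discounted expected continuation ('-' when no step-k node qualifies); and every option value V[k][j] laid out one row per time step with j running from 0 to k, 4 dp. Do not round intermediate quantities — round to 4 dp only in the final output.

Δt=0.11812  u=1.15767  d=0.86380  q=0.47716  discount=0.99599
step 8 (expiry): payoffs max(K−S,0) = 81.7350 68.6727 51.1664 27.7042 0.0000 0.0000 0.0000 0.0000 0.0000
step 7: (k=7,j=0): S=44.4489, (K−S)⁺=75.6811, hold=75.1996 ⇒ V=75.6811 exercise | (k=7,j=1): S=59.5708, (K−S)⁺=60.5592, hold=60.0777 ⇒ V=60.5592 exercise | (k=7,j=2): S=79.8375, (K−S)⁺=40.2925, hold=39.8110 ⇒ V=40.2925 exercise | (k=7,j=3): S=106.9990, (K−S)⁺=13.1310, hold=14.4269 ⇒ V=14.4269 continue | (k=7,j=4): S=143.4011, (K−S)⁺=0.0000, hold=0.0000 ⇒ V=0.0000 continue | (k=7,j=5): S=192.1877, (K−S)⁺=0.0000, hold=0.0000 ⇒ V=0.0000 continue | (k=7,j=6): S=257.5719, (K−S)⁺=0.0000, hold=0.0000 ⇒ V=0.0000 continue | (k=7,j=7): S=345.2006, (K−S)⁺=0.0000, hold=0.0000 ⇒ V=0.0000 continue  boundary S*=79.8375
step 6: (k=6,j=0): S=51.4573, (K−S)⁺=68.6727, hold=68.1912 ⇒ V=68.6727 exercise | (k=6,j=1): S=68.9636, (K−S)⁺=51.1664, hold=50.6849 ⇒ V=51.1664 exercise | (k=6,j=2): S=92.4258, (K−S)⁺=27.7042, hold=27.8386 ⇒ V=27.8386 continue | (k=6,j=3): S=123.8700, (K−S)⁺=0.0000, hold=7.5128 ⇒ V=7.5128 continue | (k=6,j=4): S=166.0119, (K−S)⁺=0.0000, hold=0.0000 ⇒ V=0.0000 continue | (k=6,j=5): S=222.4908, (K−S)⁺=0.0000, hold=0.0000 ⇒ V=0.0000 continue | (k=6,j=6): S=298.1845, (K−S)⁺=0.0000, hold=0.0000 ⇒ V=0.0000 continue  boundary S*=68.9636
step 5: (k=5,j=0): S=59.5708, (K−S)⁺=60.5592, hold=60.0777 ⇒ V=60.5592 exercise | (k=5,j=1): S=79.8375, (K−S)⁺=40.2925, hold=39.8749 ⇒ V=40.2925 exercise | (k=5,j=2): S=106.9990, (K−S)⁺=13.1310, hold=18.0673 ⇒ V=18.0673 continue | (k=5,j=3): S=143.4011, (K−S)⁺=0.0000, hold=3.9123 ⇒ V=3.9123 continue | (k=5,j=4): S=192.1877, (K−S)⁺=0.0000, hold=0.0000 ⇒ V=0.0000 continue | (k=5,j=5): S=257.5719, (K−S)⁺=0.0000, hold=0.0000 ⇒ V=0.0000 continue  boundary S*=79.8375
step 4: (k=4,j=0): S=68.9636, (K−S)⁺=51.1664, hold=50.6849 ⇒ V=51.1664 exercise | (k=4,j=1): S=92.4258, (K−S)⁺=27.7042, hold=29.5686 ⇒ V=29.5686 continue | (k=4,j=2): S=123.8700, (K−S)⁺=0.0000, hold=11.2678 ⇒ V=11.2678 continue | (k=4,j=3): S=166.0119, (K−S)⁺=0.0000, hold=2.0373 ⇒ V=2.0373 continue | (k=4,j=4): S=222.4908, (K−S)⁺=0.0000, hold=0.0000 ⇒ V=0.0000 continue  boundary S*=68.9636
step 3: (k=3,j=0): S=79.8375, (K−S)⁺=40.2925, hold=40.6971 ⇒ V=40.6971 continue | (k=3,j=1): S=106.9990, (K−S)⁺=13.1310, hold=20.7528 ⇒ V=20.7528 continue | (k=3,j=2): S=143.4011, (K−S)⁺=0.0000, hold=6.8359 ⇒ V=6.8359 continue | (k=3,j=3): S=192.1877, (K−S)⁺=0.0000, hold=1.0609 ⇒ V=1.0609 continue  boundary S*=-
step 2: (k=2,j=0): S=92.4258, (K−S)⁺=27.7042, hold=31.0556 ⇒ V=31.0556 continue | (k=2,j=1): S=123.8700, (K−S)⁺=0.0000, hold=14.0557 ⇒ V=14.0557 continue | (k=2,j=2): S=166.0119, (K−S)⁺=0.0000, hold=4.0640 ⇒ V=4.0640 continue  boundary S*=-
step 1: (k=1,j=0): S=106.9990, (K−S)⁺=13.1310, hold=22.8520 ⇒ V=22.8520 continue | (k=1,j=1): S=143.4011, (K−S)⁺=0.0000, hold=9.2509 ⇒ V=9.2509 continue  boundary S*=-
step 0: (k=0,j=0): S=123.8700, (K−S)⁺=0.0000, hold=16.2966 ⇒ V=16.2966 continue  boundary S*=-

price = 16.2966
boundary = - - - - 68.9636 79.8375 68.9636 79.8375
tree:
16.2966
22.8520 9.2509
31.0556 14.0557 4.0640
40.6971 20.7528 6.8359 1.0609
51.1664 29.5686 11.2678 2.0373 0.0000
60.5592 40.2925 18.0673 3.9123 0.0000 0.0000
68.6727 51.1664 27.8386 7.5128 0.0000 0.0000 0.0000
75.6811 60.5592 40.2925 14.4269 0.0000 0.0000 0.0000 0.0000
81.7350 68.6727 51.1664 27.7042 0.0000 0.0000 0.0000 0.0000 0.0000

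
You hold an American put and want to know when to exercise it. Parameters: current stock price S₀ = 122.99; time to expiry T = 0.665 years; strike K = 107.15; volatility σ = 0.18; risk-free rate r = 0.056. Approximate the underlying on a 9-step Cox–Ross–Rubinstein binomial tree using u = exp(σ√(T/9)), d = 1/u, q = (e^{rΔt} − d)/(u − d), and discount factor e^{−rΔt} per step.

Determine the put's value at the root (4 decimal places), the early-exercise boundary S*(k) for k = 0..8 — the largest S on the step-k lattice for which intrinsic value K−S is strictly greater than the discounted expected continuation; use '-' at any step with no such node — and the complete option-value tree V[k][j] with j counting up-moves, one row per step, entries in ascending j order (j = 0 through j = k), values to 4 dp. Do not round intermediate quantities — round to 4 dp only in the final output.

price = 0.9773
boundary = - - - - - 96.2992 91.7009 96.2992 101.1282
tree:
0.9773
1.6682 0.3726
2.7874 0.6892 0.0948
4.5386 1.2570 0.1914 0.0100
7.1587 2.2519 0.3850 0.0213 0.0000
10.8508 3.9422 0.7713 0.0456 0.0000 0.0000
15.4491 6.6891 1.5384 0.0974 0.0000 0.0000 0.0000
19.8279 10.8508 3.0527 0.2082 0.0000 0.0000 0.0000 0.0000
23.9976 15.4491 6.0218 0.4449 0.0000 0.0000 0.0000 0.0000 0.0000
27.9682 19.8279 10.8508 0.9507 0.0000 0.0000 0.0000 0.0000 0.0000 0.0000

Δt=0.07389, u=1.05015, d=0.95225, q=0.53012, disc=e^(-rΔt)=0.99587
k=9 terminal: V=max(K-S,0) → 27.9682 19.8279 10.8508 0.9507 0.0000 0.0000 0.0000 0.0000 0.0000 0.0000
k=8: j=0 S=83.1524 intr=23.9976 cont=23.5552 V=23.9976[EX]; j=1 S=91.7009 intr=15.4491 cont=15.0067 V=15.4491[EX]; j=2 S=101.1282 intr=6.0218 cont=5.5794 V=6.0218[EX]; j=3 S=111.5247 intr=0.0000 cont=0.4449 V=0.4449[hold]; j=4 S=122.9900 intr=0.0000 cont=0.0000 V=0.0000[hold]; j=5 S=135.6340 intr=0.0000 cont=0.0000 V=0.0000[hold]; j=6 S=149.5779 intr=0.0000 cont=0.0000 V=0.0000[hold]; j=7 S=164.9552 intr=0.0000 cont=0.0000 V=0.0000[hold]; j=8 S=181.9135 intr=0.0000 cont=0.0000 V=0.0000[hold]  S*(8)=101.1282
k=7: j=0 S=87.3221 intr=19.8279 cont=19.3855 V=19.8279[EX]; j=1 S=96.2992 intr=10.8508 cont=10.4083 V=10.8508[EX]; j=2 S=106.1993 intr=0.9507 cont=3.0527 V=3.0527[hold]; j=3 S=117.1171 intr=0.0000 cont=0.2082 V=0.2082[hold]; j=4 S=129.1574 intr=0.0000 cont=0.0000 V=0.0000[hold]; j=5 S=142.4354 intr=0.0000 cont=0.0000 V=0.0000[hold]; j=6 S=157.0785 intr=0.0000 cont=0.0000 V=0.0000[hold]; j=7 S=173.2270 intr=0.0000 cont=0.0000 V=0.0000[hold]  S*(7)=96.2992
k=6: j=0 S=91.7009 intr=15.4491 cont=15.0067 V=15.4491[EX]; j=1 S=101.1282 intr=6.0218 cont=6.6891 V=6.6891[hold]; j=2 S=111.5247 intr=0.0000 cont=1.5384 V=1.5384[hold]; j=3 S=122.9900 intr=0.0000 cont=0.0974 V=0.0974[hold]; j=4 S=135.6340 intr=0.0000 cont=0.0000 V=0.0000[hold]; j=5 S=149.5779 intr=0.0000 cont=0.0000 V=0.0000[hold]; j=6 S=164.9552 intr=0.0000 cont=0.0000 V=0.0000[hold]  S*(6)=91.7009
k=5: j=0 S=96.2992 intr=10.8508 cont=10.7606 V=10.8508[EX]; j=1 S=106.1993 intr=0.9507 cont=3.9422 V=3.9422[hold]; j=2 S=117.1171 intr=0.0000 cont=0.7713 V=0.7713[hold]; j=3 S=129.1574 intr=0.0000 cont=0.0456 V=0.0456[hold]; j=4 S=142.4354 intr=0.0000 cont=0.0000 V=0.0000[hold]; j=5 S=157.0785 intr=0.0000 cont=0.0000 V=0.0000[hold]  S*(5)=96.2992
k=4: j=0 S=101.1282 intr=6.0218 cont=7.1587 V=7.1587[hold]; j=1 S=111.5247 intr=0.0000 cont=2.2519 V=2.2519[hold]; j=2 S=122.9900 intr=0.0000 cont=0.3850 V=0.3850[hold]; j=3 S=135.6340 intr=0.0000 cont=0.0213 V=0.0213[hold]; j=4 S=149.5779 intr=0.0000 cont=0.0000 V=0.0000[hold]  S*(4)=-
k=3: j=0 S=106.1993 intr=0.9507 cont=4.5386 V=4.5386[hold]; j=1 S=117.1171 intr=0.0000 cont=1.2570 V=1.2570[hold]; j=2 S=129.1574 intr=0.0000 cont=0.1914 V=0.1914[hold]; j=3 S=142.4354 intr=0.0000 cont=0.0100 V=0.0100[hold]  S*(3)=-
k=2: j=0 S=111.5247 intr=0.0000 cont=2.7874 V=2.7874[hold]; j=1 S=122.9900 intr=0.0000 cont=0.6892 V=0.6892[hold]; j=2 S=135.6340 intr=0.0000 cont=0.0948 V=0.0948[hold]  S*(2)=-
k=1: j=0 S=117.1171 intr=0.0000 cont=1.6682 V=1.6682[hold]; j=1 S=129.1574 intr=0.0000 cont=0.3726 V=0.3726[hold]  S*(1)=-
k=0: j=0 S=122.9900 intr=0.0000 cont=0.9773 V=0.9773[hold]  S*(0)=-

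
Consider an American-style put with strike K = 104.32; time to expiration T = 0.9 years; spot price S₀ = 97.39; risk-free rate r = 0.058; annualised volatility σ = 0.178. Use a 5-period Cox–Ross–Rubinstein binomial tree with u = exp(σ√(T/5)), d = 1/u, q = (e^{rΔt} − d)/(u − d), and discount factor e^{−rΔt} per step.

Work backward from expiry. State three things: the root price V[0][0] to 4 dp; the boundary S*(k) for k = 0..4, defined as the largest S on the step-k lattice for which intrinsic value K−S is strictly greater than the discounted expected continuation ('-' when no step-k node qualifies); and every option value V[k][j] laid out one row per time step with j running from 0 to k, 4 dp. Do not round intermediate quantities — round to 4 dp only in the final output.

price = 8.5576
boundary = - 90.3061 83.7374 90.3061 97.3900
tree:
8.5576
14.0139 4.2663
20.5826 7.9126 1.3710
26.6735 14.0139 3.0824 0.0000
32.3213 20.5826 6.9300 0.0000 0.0000
37.5584 26.6735 14.0139 0.0000 0.0000 0.0000

params: Δt=0.18000 u=1.07844 d=0.92726 q=0.55055 e^(-rΔt)=0.98961
t_5 payoffs: 37.5584 26.6735 14.0139 0.0000 0.0000 0.0000
t_4: node(4,0) S=71.9987 payoff=32.3213 vs cont=31.2379 → 32.3213 [stop]  node(4,1) S=83.7374 payoff=20.5826 vs cont=19.4992 → 20.5826 [stop]  node(4,2) S=97.3900 payoff=6.9300 vs cont=6.2332 → 6.9300 [stop]  node(4,3) S=113.2685 payoff=0.0000 vs cont=0.0000 → 0.0000 [wait]  node(4,4) S=131.7360 payoff=0.0000 vs cont=0.0000 → 0.0000 [wait]  ⇒ S*(4)=97.3900
t_3: node(3,0) S=77.6465 payoff=26.6735 vs cont=25.5901 → 26.6735 [stop]  node(3,1) S=90.3061 payoff=14.0139 vs cont=12.9305 → 14.0139 [stop]  node(3,2) S=105.0296 payoff=0.0000 vs cont=3.0824 → 3.0824 [wait]  node(3,3) S=122.1538 payoff=0.0000 vs cont=0.0000 → 0.0000 [wait]  ⇒ S*(3)=90.3061
t_2: node(2,0) S=83.7374 payoff=20.5826 vs cont=19.4992 → 20.5826 [stop]  node(2,1) S=97.3900 payoff=6.9300 vs cont=7.9126 → 7.9126 [wait]  node(2,2) S=113.2685 payoff=0.0000 vs cont=1.3710 → 1.3710 [wait]  ⇒ S*(2)=83.7374
t_1: node(1,0) S=90.3061 payoff=14.0139 vs cont=13.4658 → 14.0139 [stop]  node(1,1) S=105.0296 payoff=0.0000 vs cont=4.2663 → 4.2663 [wait]  ⇒ S*(1)=90.3061
t_0: node(0,0) S=97.3900 payoff=6.9300 vs cont=8.5576 → 8.5576 [wait]  ⇒ S*(0)=-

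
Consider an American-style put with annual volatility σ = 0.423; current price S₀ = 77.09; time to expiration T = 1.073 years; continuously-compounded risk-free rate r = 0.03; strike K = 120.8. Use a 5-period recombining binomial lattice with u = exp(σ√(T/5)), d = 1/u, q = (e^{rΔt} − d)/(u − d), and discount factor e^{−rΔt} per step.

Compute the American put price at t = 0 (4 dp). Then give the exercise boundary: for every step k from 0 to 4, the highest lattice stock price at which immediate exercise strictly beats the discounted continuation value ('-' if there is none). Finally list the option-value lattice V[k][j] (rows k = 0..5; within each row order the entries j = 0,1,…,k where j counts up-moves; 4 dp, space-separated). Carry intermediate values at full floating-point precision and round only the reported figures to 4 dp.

price = 45.4031
boundary = - 63.3718 52.0948 63.3718 77.0900
tree:
45.4031
57.4282 32.3357
68.7052 44.2091 19.2604
77.9755 57.4282 29.7654 7.5631
85.5961 68.7052 43.7100 14.2958 0.0000
91.8607 77.9755 57.4282 27.0222 0.0000 0.0000

Δt=0.21460  u=1.21647  d=0.82205  q=0.46754  discount=0.99358
step 5 (expiry): payoffs max(K−S,0) = 91.8607 77.9755 57.4282 27.0222 0.0000 0.0000
step 4: (k=4,j=0): S=35.2039, (K−S)⁺=85.5961, hold=84.8209 ⇒ V=85.5961 exercise | (k=4,j=1): S=52.0948, (K−S)⁺=68.7052, hold=67.9300 ⇒ V=68.7052 exercise | (k=4,j=2): S=77.0900, (K−S)⁺=43.7100, hold=42.9348 ⇒ V=43.7100 exercise | (k=4,j=3): S=114.0780, (K−S)⁺=6.7220, hold=14.2958 ⇒ V=14.2958 continue | (k=4,j=4): S=168.8130, (K−S)⁺=0.0000, hold=0.0000 ⇒ V=0.0000 continue  boundary S*=77.0900
step 3: (k=3,j=0): S=42.8245, (K−S)⁺=77.9755, hold=77.2003 ⇒ V=77.9755 exercise | (k=3,j=1): S=63.3718, (K−S)⁺=57.4282, hold=56.6530 ⇒ V=57.4282 exercise | (k=3,j=2): S=93.7778, (K−S)⁺=27.0222, hold=29.7654 ⇒ V=29.7654 continue | (k=3,j=3): S=138.7727, (K−S)⁺=0.0000, hold=7.5631 ⇒ V=7.5631 continue  boundary S*=63.3718
step 2: (k=2,j=0): S=52.0948, (K−S)⁺=68.7052, hold=67.9300 ⇒ V=68.7052 exercise | (k=2,j=1): S=77.0900, (K−S)⁺=43.7100, hold=44.2091 ⇒ V=44.2091 continue | (k=2,j=2): S=114.0780, (K−S)⁺=6.7220, hold=19.2604 ⇒ V=19.2604 continue  boundary S*=52.0948
step 1: (k=1,j=0): S=63.3718, (K−S)⁺=57.4282, hold=56.8848 ⇒ V=57.4282 exercise | (k=1,j=1): S=93.7778, (K−S)⁺=27.0222, hold=32.3357 ⇒ V=32.3357 continue  boundary S*=63.3718
step 0: (k=0,j=0): S=77.0900, (K−S)⁺=43.7100, hold=45.4031 ⇒ V=45.4031 continue  boundary S*=-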